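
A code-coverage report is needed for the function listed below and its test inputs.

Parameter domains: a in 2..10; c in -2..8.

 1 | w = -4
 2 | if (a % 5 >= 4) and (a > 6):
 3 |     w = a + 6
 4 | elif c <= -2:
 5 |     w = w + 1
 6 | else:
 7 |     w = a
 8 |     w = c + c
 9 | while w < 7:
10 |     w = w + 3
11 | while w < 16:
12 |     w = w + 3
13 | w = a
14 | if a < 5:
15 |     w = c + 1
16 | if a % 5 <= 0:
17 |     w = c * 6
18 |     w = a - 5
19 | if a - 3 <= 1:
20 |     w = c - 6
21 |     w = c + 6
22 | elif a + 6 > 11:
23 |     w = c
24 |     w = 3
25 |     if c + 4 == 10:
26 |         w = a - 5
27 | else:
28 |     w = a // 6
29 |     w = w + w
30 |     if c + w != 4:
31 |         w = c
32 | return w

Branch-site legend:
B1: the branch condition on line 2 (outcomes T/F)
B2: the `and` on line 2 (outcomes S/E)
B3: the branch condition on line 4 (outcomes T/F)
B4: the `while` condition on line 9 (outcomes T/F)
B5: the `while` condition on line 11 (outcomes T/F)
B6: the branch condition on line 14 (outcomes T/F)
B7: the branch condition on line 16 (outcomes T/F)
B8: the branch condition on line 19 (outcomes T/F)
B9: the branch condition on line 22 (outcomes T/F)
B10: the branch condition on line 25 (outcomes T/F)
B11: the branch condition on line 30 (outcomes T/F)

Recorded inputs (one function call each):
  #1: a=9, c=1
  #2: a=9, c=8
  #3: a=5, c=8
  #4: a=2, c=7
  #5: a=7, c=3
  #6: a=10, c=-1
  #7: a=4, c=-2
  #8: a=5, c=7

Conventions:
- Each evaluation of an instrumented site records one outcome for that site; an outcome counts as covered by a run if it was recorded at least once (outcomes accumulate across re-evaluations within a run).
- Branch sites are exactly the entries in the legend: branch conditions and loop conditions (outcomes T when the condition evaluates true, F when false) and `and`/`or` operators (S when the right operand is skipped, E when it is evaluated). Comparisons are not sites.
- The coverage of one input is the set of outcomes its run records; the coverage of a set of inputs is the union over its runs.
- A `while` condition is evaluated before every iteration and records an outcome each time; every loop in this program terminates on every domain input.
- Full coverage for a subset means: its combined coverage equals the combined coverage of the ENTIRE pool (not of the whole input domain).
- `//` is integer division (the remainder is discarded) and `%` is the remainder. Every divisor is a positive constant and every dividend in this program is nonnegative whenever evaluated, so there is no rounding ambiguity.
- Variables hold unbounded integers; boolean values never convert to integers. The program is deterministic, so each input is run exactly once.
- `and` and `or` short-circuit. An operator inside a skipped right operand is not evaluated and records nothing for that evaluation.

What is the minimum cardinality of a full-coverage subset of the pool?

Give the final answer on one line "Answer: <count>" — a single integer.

test 1 (a=9, c=1) fires B2->E, B1->T, B4->F, B5->T, B5->F, B6->F, B7->F, B8->F, B9->T, B10->F; hits B1=T, B2=E, B4=F, B5=T, B5=F, B6=F, B7=F, B8=F, B9=T, B10=F
test 2 (a=9, c=8) fires B2->E, B1->T, B4->F, B5->T, B5->F, B6->F, B7->F, B8->F, B9->T, B10->F; hits B1=T, B2=E, B4=F, B5=T, B5=F, B6=F, B7=F, B8=F, B9=T, B10=F
test 3 (a=5, c=8) fires B2->S, B1->F, B3->F, B4->F, B5->F, B6->F, B7->T, B8->F, B9->F, B11->T; hits B1=F, B2=S, B3=F, B4=F, B5=F, B6=F, B7=T, B8=F, B9=F, B11=T
test 4 (a=2, c=7) fires B2->S, B1->F, B3->F, B4->F, B5->T, B5->F, B6->T, B7->F, B8->T; hits B1=F, B2=S, B3=F, B4=F, B5=T, B5=F, B6=T, B7=F, B8=T
test 5 (a=7, c=3) fires B2->S, B1->F, B3->F, B4->T, B4->F, B5->T, B5->T, B5->T, B5->F, B6->F, B7->F, B8->F, B9->T, B10->F; hits B1=F, B2=S, B3=F, B4=T, B4=F, B5=T, B5=F, B6=F, B7=F, B8=F, B9=T, B10=F
test 6 (a=10, c=-1) fires B2->S, B1->F, B3->F, B4->T, B4->T, B4->T, B4->F, B5->T, B5->T, B5->T, B5->F, B6->F, B7->T, B8->F, ...; hits B1=F, B2=S, B3=F, B4=T, B4=F, B5=T, B5=F, B6=F, B7=T, B8=F, B9=T, B10=F
test 7 (a=4, c=-2) fires B2->E, B1->F, B3->T, B4->T, B4->T, B4->T, B4->T, B4->F, B5->T, B5->T, B5->T, B5->F, B6->T, B7->F, ...; hits B1=F, B2=E, B3=T, B4=T, B4=F, B5=T, B5=F, B6=T, B7=F, B8=T
test 8 (a=5, c=7) fires B2->S, B1->F, B3->F, B4->F, B5->T, B5->F, B6->F, B7->T, B8->F, B9->F, B11->T; hits B1=F, B2=S, B3=F, B4=F, B5=T, B5=F, B6=F, B7=T, B8=F, B9=F, B11=T
the full pool covers 20 outcomes: B1=T, B1=F, B2=S, B2=E, B3=T, B3=F, B4=T, B4=F, B5=T, B5=F, B6=T, B6=F, B7=T, B7=F, B8=T, B8=F, B9=T, B9=F, B10=F, B11=T
checked all size-1 subsets: none covers 20 outcomes (max 12/20)
checked all size-2 subsets: none covers 20 outcomes (max 17/20)
inputs {1, 3, 7} (size 3) cover everything; no size-3 subset with a lexicographically smaller index list covers all 20

Answer: 3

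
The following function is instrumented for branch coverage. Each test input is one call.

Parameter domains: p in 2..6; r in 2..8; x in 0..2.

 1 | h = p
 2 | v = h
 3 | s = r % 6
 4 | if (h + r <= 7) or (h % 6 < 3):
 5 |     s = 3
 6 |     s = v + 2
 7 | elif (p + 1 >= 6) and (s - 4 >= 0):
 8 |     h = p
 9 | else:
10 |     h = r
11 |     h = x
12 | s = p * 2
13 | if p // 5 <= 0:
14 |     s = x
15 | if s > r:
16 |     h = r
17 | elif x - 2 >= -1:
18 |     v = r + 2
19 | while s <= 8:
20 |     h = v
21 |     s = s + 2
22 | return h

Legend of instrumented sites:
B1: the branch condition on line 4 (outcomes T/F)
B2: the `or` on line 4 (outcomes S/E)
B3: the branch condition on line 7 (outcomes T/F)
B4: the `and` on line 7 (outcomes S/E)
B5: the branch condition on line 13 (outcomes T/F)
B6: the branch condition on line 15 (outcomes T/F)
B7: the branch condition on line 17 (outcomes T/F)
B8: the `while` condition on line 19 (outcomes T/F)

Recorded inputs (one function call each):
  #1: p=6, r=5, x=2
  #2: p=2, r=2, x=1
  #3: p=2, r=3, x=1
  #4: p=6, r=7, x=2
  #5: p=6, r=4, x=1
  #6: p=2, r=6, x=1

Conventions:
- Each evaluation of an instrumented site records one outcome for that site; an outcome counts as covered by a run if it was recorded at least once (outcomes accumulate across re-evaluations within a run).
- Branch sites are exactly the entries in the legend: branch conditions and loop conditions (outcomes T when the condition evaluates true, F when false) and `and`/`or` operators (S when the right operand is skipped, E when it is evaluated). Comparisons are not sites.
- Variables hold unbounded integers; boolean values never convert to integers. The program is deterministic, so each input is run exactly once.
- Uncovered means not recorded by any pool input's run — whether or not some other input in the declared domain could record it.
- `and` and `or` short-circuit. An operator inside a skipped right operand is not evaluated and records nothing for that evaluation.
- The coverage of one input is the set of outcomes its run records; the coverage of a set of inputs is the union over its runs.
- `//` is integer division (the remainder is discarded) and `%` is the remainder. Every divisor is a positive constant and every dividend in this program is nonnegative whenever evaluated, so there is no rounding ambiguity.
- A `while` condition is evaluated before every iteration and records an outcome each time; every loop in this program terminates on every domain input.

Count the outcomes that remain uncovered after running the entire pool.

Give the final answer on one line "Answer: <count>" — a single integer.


#1 (p=6, r=5, x=2) -> B2->E, B1->T, B5->F, B6->T, B8->F; covered: B1=T, B2=E, B5=F, B6=T, B8=F
#2 (p=2, r=2, x=1) -> B2->S, B1->T, B5->T, B6->F, B7->T, B8->T, B8->T, B8->T, B8->T, B8->F; covered: B1=T, B2=S, B5=T, B6=F, B7=T, B8=T, B8=F
#3 (p=2, r=3, x=1) -> B2->S, B1->T, B5->T, B6->F, B7->T, B8->T, B8->T, B8->T, B8->T, B8->F; covered: B1=T, B2=S, B5=T, B6=F, B7=T, B8=T, B8=F
#4 (p=6, r=7, x=2) -> B2->E, B1->T, B5->F, B6->T, B8->F; covered: B1=T, B2=E, B5=F, B6=T, B8=F
#5 (p=6, r=4, x=1) -> B2->E, B1->T, B5->F, B6->T, B8->F; covered: B1=T, B2=E, B5=F, B6=T, B8=F
#6 (p=2, r=6, x=1) -> B2->E, B1->T, B5->T, B6->F, B7->T, B8->T, B8->T, B8->T, B8->T, B8->F; covered: B1=T, B2=E, B5=T, B6=F, B7=T, B8=T, B8=F
union over the pool: B1=T, B2=S, B2=E, B5=T, B5=F, B6=T, B6=F, B7=T, B8=T, B8=F
uncovered (6 of 16): B1=F, B3=T, B3=F, B4=S, B4=E, B7=F
Answer: 6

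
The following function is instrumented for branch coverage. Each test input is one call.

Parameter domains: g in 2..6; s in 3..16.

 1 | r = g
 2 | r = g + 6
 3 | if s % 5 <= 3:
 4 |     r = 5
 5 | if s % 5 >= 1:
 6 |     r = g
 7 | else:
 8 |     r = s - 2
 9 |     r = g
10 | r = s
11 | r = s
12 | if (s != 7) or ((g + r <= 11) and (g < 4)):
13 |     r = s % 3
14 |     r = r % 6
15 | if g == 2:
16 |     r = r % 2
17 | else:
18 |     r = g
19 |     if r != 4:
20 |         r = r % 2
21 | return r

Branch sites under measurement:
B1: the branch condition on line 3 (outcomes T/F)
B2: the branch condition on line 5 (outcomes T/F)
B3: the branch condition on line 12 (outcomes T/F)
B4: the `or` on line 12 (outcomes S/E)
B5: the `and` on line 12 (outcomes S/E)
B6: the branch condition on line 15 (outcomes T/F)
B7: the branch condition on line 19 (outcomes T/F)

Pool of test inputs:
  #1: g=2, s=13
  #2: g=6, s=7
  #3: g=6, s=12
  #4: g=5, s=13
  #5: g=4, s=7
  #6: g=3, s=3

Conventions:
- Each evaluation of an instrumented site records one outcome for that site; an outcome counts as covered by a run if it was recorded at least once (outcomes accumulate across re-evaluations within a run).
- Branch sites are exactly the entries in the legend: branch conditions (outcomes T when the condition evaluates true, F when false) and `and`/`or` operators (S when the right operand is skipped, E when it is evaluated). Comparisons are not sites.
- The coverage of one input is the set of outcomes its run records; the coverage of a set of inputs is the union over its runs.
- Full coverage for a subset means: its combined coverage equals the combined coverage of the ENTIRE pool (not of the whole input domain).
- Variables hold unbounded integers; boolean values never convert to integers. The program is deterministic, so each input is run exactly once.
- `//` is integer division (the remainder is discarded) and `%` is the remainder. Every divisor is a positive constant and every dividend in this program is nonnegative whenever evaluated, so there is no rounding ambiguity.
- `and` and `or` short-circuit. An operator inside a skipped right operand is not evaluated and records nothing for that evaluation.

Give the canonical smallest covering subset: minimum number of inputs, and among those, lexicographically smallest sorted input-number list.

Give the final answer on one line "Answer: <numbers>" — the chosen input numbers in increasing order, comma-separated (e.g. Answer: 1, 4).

test 1 (g=2, s=13) fires B1->T, B2->T, B4->S, B3->T, B6->T; hits B1=T, B2=T, B3=T, B4=S, B6=T
test 2 (g=6, s=7) fires B1->T, B2->T, B4->E, B5->S, B3->F, B6->F, B7->T; hits B1=T, B2=T, B3=F, B4=E, B5=S, B6=F, B7=T
test 3 (g=6, s=12) fires B1->T, B2->T, B4->S, B3->T, B6->F, B7->T; hits B1=T, B2=T, B3=T, B4=S, B6=F, B7=T
test 4 (g=5, s=13) fires B1->T, B2->T, B4->S, B3->T, B6->F, B7->T; hits B1=T, B2=T, B3=T, B4=S, B6=F, B7=T
test 5 (g=4, s=7) fires B1->T, B2->T, B4->E, B5->E, B3->F, B6->F, B7->F; hits B1=T, B2=T, B3=F, B4=E, B5=E, B6=F, B7=F
test 6 (g=3, s=3) fires B1->T, B2->T, B4->S, B3->T, B6->F, B7->T; hits B1=T, B2=T, B3=T, B4=S, B6=F, B7=T
the full pool covers 12 outcomes: B1=T, B2=T, B3=T, B3=F, B4=S, B4=E, B5=S, B5=E, B6=T, B6=F, B7=T, B7=F
no size-1 subset reaches all 12 outcomes (best union: 7/12)
no size-2 subset reaches all 12 outcomes (best union: 10/12)
the canonical winner is {1, 2, 5}: size 3, full 12-outcome coverage, earliest index list among size-3 covers

Answer: 1, 2, 5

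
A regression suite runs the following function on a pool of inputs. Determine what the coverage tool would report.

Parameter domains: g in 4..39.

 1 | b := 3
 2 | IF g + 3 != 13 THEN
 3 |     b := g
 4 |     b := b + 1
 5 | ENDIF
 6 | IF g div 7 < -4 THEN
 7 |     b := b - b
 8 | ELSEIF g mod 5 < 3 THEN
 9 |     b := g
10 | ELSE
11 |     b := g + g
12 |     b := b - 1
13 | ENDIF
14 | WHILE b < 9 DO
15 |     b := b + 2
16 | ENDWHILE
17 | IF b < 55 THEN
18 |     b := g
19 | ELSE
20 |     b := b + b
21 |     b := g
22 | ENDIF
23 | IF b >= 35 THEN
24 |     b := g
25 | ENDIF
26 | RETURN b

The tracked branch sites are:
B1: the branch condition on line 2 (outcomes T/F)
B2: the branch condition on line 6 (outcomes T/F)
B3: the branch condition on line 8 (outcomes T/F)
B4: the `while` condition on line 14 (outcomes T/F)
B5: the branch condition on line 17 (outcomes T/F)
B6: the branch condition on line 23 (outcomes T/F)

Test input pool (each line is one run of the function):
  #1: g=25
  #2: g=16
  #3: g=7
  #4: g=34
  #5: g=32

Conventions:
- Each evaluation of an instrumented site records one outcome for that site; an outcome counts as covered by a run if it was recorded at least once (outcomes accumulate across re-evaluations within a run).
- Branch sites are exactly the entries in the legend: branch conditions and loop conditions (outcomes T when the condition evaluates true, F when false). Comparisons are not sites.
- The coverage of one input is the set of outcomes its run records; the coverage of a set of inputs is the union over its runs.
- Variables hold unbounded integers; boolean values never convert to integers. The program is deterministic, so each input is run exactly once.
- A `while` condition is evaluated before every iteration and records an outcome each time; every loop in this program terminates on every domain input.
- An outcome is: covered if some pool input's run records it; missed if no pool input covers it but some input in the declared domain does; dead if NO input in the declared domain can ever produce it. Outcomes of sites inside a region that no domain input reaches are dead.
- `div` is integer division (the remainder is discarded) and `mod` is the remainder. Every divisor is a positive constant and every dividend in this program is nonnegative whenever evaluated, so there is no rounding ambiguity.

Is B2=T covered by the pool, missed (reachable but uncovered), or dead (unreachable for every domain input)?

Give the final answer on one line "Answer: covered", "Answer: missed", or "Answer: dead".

no pool input records B2=T
checking all 36 inputs in the declared domain: B2=T is never recorded -> dead

Answer: dead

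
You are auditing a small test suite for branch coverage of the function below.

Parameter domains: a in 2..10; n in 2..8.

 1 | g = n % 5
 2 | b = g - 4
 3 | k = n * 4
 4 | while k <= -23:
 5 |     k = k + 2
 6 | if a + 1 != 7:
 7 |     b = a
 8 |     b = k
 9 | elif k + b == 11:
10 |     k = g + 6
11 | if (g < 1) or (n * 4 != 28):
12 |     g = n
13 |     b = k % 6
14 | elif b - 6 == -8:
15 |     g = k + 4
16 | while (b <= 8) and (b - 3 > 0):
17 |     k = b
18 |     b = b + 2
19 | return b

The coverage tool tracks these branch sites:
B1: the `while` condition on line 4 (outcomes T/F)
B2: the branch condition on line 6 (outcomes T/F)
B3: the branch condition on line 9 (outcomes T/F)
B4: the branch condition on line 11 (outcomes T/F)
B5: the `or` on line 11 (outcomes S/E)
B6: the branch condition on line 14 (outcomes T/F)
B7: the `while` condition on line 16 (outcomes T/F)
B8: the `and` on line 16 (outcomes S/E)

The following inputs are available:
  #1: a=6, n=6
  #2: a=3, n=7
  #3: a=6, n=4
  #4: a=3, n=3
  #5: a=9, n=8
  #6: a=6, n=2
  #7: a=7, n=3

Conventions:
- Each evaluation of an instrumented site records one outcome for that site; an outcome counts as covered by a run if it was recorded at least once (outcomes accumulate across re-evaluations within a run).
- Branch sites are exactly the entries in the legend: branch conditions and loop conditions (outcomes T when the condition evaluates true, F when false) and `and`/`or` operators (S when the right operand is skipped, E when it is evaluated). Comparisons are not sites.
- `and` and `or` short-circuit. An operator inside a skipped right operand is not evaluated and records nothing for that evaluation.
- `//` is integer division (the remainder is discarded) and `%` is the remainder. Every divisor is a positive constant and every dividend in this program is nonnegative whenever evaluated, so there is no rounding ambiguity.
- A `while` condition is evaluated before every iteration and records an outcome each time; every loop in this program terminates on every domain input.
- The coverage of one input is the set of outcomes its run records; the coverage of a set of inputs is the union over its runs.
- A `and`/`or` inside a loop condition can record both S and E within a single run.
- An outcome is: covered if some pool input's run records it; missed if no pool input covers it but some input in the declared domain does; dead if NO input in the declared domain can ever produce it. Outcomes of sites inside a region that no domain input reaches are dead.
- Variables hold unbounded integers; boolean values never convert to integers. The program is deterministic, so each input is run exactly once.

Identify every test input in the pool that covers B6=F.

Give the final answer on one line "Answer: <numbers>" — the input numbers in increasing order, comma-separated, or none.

input #1 (a=6, n=6): does not produce B6=F
input #2 (a=3, n=7): produces B6=F
input #3 (a=6, n=4): does not produce B6=F
input #4 (a=3, n=3): does not produce B6=F
input #5 (a=9, n=8): does not produce B6=F
input #6 (a=6, n=2): does not produce B6=F
input #7 (a=7, n=3): does not produce B6=F

Answer: 2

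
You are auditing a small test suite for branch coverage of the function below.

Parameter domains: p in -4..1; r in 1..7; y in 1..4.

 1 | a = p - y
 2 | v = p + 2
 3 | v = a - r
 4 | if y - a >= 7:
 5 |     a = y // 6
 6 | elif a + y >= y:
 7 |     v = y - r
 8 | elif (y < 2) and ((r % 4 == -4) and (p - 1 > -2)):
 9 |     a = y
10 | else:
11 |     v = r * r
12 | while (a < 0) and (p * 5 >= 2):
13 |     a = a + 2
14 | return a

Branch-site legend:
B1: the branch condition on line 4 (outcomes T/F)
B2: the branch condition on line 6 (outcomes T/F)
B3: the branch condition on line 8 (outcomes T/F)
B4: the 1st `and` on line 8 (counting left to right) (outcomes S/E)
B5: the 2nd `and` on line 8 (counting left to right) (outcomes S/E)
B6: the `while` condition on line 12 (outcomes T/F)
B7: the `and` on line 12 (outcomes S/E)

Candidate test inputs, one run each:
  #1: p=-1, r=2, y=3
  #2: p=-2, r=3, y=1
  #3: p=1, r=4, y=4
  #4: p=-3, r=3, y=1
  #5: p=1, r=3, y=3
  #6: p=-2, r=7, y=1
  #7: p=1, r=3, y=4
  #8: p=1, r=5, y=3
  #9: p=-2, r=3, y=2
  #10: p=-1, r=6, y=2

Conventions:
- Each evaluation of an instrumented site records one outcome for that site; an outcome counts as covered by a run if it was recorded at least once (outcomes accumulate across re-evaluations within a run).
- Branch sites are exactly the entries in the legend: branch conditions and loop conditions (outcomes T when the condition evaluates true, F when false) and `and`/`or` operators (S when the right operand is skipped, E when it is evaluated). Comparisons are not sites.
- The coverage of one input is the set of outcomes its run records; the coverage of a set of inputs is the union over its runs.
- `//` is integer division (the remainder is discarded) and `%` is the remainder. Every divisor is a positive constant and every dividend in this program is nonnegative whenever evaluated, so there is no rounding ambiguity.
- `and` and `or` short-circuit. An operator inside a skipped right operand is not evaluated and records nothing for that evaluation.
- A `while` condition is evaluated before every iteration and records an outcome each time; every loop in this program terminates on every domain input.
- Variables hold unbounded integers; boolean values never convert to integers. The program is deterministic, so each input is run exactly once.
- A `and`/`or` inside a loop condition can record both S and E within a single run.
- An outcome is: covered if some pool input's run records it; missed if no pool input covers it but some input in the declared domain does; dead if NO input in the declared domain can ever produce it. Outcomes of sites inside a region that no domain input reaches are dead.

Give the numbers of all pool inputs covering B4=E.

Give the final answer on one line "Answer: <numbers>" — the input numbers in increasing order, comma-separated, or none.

input #1 (p=-1, r=2, y=3): misses B4=E
input #2 (p=-2, r=3, y=1): covers B4=E
input #3 (p=1, r=4, y=4): misses B4=E
input #4 (p=-3, r=3, y=1): covers B4=E
input #5 (p=1, r=3, y=3): misses B4=E
input #6 (p=-2, r=7, y=1): covers B4=E
input #7 (p=1, r=3, y=4): misses B4=E
input #8 (p=1, r=5, y=3): misses B4=E
input #9 (p=-2, r=3, y=2): misses B4=E
input #10 (p=-1, r=6, y=2): misses B4=E

Answer: 2, 4, 6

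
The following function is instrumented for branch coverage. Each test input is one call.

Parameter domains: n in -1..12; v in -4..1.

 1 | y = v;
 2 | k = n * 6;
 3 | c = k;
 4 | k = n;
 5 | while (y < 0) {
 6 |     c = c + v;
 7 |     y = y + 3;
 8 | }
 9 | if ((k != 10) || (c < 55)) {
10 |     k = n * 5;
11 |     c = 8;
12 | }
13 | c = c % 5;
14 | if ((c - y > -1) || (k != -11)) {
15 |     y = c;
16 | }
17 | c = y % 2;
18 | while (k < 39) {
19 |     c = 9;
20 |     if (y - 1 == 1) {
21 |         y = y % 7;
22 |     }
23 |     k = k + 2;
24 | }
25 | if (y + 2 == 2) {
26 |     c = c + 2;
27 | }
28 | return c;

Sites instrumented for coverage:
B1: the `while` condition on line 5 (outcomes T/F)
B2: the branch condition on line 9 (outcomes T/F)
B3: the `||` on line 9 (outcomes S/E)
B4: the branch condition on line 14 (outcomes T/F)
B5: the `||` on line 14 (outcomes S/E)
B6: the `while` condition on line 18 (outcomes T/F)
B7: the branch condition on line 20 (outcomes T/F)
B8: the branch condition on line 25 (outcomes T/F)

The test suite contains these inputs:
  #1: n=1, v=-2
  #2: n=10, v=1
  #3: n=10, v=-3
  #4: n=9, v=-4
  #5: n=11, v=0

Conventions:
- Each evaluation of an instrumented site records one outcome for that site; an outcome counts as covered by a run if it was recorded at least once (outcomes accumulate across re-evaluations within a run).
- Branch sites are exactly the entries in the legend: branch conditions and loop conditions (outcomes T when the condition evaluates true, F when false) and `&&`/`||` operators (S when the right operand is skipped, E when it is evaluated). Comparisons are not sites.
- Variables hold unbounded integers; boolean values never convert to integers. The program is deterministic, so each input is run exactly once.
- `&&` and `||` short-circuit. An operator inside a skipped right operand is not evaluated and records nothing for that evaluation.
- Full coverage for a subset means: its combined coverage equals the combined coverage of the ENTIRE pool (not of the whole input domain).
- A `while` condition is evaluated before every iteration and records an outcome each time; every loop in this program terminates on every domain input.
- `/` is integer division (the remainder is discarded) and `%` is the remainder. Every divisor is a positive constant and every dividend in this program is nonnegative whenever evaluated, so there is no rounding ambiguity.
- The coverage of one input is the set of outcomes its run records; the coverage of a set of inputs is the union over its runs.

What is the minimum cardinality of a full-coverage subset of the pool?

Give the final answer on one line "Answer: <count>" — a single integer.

input #1 (n=1, v=-2): events B1->T, B1->F, B3->S, B2->T, B5->S, B4->T, B6->T, B7->F, B6->T, B7->F, B6->T, B7->F, B6->T, B7->F, ...; covers B1=T, B1=F, B2=T, B3=S, B4=T, B5=S, B6=T, B6=F, B7=F, B8=F
input #2 (n=10, v=1): events B1->F, B3->E, B2->F, B5->E, B4->T, B6->T, B7->F, B6->T, B7->F, B6->T, B7->F, B6->T, B7->F, B6->T, ...; covers B1=F, B2=F, B3=E, B4=T, B5=E, B6=T, B6=F, B7=F, B8=T
input #3 (n=10, v=-3): events B1->T, B1->F, B3->E, B2->F, B5->S, B4->T, B6->T, B7->T, B6->T, B7->T, B6->T, B7->T, B6->T, B7->T, ...; covers B1=T, B1=F, B2=F, B3=E, B4=T, B5=S, B6=T, B6=F, B7=T, B8=F
input #4 (n=9, v=-4): events B1->T, B1->T, B1->F, B3->S, B2->T, B5->S, B4->T, B6->F, B8->F; covers B1=T, B1=F, B2=T, B3=S, B4=T, B5=S, B6=F, B8=F
input #5 (n=11, v=0): events B1->F, B3->S, B2->T, B5->S, B4->T, B6->F, B8->F; covers B1=F, B2=T, B3=S, B4=T, B5=S, B6=F, B8=F
pool-wide coverage (15 outcomes): B1=T, B1=F, B2=T, B2=F, B3=S, B3=E, B4=T, B5=S, B5=E, B6=T, B6=F, B7=T, B7=F, B8=T, B8=F
every size-1 subset falls short of the 15 outcomes (best: 10/15)
every size-2 subset falls short of the 15 outcomes (best: 14/15)
at size 3, {1, 2, 3} reaches all 15 outcomes; every lexicographically earlier size-3 subset fails

Answer: 3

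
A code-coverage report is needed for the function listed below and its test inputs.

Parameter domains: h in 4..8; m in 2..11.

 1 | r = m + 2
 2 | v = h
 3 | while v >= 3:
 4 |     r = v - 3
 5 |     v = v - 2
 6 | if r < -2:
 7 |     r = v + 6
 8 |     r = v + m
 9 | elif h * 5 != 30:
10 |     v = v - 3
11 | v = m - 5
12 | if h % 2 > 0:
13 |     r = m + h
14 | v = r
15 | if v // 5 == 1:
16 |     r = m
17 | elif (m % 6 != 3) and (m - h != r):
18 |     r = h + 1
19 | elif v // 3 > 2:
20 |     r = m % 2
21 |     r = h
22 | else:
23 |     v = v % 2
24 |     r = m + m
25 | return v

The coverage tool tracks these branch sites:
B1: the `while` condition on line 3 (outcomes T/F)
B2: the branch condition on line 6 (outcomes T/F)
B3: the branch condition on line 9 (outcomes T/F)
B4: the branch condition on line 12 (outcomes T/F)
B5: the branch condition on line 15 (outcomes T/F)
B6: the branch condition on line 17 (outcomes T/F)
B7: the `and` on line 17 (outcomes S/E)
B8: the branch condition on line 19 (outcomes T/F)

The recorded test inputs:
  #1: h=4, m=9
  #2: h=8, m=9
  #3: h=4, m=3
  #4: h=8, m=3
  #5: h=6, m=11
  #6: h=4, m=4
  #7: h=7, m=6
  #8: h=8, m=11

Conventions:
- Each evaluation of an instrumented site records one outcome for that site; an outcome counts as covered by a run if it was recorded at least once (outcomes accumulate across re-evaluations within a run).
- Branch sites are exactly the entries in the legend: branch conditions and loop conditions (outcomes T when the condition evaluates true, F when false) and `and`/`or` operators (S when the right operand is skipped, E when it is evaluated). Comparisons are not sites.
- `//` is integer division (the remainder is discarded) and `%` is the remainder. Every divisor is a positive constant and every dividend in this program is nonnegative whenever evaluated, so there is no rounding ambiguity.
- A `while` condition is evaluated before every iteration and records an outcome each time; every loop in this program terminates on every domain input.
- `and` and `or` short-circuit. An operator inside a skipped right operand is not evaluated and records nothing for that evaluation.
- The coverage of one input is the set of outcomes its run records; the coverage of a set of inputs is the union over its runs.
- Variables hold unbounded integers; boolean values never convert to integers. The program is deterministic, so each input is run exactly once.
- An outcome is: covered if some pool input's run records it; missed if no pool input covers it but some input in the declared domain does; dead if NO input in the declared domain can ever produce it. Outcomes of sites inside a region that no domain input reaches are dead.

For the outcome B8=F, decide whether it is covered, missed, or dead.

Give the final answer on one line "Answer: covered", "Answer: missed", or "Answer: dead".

B8=F is recorded by pool input(s) 1, 2, 3, 4 -> covered

Answer: covered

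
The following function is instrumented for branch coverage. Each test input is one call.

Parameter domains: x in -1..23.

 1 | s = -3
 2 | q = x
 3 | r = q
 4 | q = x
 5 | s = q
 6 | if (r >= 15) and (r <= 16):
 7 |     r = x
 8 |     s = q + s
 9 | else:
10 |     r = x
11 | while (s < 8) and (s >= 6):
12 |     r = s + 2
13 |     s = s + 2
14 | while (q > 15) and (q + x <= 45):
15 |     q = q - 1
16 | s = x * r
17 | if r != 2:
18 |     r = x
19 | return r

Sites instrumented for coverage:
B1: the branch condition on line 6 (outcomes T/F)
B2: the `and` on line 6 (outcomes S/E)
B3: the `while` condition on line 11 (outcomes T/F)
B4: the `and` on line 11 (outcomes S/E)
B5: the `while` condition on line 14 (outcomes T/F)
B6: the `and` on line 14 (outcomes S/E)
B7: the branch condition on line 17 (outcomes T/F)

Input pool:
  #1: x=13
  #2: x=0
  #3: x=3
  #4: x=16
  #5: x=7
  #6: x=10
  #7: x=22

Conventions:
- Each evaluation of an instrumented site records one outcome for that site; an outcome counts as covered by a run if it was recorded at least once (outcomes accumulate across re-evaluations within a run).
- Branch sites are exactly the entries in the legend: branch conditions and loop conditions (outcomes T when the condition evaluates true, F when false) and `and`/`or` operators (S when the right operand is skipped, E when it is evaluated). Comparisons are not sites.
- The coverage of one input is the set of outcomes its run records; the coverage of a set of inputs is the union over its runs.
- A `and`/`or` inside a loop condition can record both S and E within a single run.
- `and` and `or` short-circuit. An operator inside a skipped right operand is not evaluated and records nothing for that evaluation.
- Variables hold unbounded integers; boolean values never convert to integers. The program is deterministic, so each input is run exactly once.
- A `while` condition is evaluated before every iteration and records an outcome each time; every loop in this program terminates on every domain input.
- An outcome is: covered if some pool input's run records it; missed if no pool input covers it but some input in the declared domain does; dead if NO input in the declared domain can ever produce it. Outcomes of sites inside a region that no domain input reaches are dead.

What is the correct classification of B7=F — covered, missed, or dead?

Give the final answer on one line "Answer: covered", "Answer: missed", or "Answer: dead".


no pool input records B7=F
but domain input (x=2) does record it -> reachable, so missed
Answer: missed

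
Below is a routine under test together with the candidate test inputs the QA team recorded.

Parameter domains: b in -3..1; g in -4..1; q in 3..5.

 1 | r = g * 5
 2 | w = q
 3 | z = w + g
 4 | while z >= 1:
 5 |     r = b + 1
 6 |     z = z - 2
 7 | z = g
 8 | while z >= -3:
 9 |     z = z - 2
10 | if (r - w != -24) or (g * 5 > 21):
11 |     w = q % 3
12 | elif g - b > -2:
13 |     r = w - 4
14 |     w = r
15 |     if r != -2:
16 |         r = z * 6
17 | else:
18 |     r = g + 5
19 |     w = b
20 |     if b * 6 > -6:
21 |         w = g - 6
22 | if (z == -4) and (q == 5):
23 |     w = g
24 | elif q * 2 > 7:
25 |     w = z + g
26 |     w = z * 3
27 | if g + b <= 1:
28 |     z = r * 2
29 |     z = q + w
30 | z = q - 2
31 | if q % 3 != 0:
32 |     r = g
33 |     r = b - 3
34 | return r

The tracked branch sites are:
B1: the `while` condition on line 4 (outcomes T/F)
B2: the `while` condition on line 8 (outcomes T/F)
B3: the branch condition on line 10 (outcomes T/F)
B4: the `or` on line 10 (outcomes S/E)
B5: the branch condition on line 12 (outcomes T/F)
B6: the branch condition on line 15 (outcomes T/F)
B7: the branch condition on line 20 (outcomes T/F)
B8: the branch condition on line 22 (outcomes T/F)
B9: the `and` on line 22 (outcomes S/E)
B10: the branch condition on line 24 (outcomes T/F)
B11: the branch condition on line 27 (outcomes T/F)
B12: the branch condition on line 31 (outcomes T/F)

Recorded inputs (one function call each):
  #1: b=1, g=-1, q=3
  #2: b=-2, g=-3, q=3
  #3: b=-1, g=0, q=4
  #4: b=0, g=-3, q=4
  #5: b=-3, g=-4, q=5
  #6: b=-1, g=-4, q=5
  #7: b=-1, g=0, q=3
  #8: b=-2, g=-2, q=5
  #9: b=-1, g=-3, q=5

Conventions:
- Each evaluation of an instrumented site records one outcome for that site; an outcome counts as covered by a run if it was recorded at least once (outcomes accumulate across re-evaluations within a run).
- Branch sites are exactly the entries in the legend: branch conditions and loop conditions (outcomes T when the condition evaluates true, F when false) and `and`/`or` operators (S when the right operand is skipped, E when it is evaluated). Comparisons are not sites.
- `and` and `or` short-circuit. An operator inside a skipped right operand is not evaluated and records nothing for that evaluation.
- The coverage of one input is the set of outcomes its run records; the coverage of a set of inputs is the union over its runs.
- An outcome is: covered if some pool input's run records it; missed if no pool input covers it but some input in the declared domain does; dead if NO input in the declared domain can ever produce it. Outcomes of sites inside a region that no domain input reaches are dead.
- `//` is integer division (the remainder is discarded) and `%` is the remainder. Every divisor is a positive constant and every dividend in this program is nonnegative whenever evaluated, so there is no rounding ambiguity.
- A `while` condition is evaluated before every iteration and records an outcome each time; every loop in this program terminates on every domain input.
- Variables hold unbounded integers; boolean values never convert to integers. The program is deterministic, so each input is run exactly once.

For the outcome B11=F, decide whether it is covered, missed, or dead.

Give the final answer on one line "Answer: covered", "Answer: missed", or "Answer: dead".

no pool input records B11=F
but domain input (b=1, g=1, q=3) does record it -> reachable, so missed

Answer: missed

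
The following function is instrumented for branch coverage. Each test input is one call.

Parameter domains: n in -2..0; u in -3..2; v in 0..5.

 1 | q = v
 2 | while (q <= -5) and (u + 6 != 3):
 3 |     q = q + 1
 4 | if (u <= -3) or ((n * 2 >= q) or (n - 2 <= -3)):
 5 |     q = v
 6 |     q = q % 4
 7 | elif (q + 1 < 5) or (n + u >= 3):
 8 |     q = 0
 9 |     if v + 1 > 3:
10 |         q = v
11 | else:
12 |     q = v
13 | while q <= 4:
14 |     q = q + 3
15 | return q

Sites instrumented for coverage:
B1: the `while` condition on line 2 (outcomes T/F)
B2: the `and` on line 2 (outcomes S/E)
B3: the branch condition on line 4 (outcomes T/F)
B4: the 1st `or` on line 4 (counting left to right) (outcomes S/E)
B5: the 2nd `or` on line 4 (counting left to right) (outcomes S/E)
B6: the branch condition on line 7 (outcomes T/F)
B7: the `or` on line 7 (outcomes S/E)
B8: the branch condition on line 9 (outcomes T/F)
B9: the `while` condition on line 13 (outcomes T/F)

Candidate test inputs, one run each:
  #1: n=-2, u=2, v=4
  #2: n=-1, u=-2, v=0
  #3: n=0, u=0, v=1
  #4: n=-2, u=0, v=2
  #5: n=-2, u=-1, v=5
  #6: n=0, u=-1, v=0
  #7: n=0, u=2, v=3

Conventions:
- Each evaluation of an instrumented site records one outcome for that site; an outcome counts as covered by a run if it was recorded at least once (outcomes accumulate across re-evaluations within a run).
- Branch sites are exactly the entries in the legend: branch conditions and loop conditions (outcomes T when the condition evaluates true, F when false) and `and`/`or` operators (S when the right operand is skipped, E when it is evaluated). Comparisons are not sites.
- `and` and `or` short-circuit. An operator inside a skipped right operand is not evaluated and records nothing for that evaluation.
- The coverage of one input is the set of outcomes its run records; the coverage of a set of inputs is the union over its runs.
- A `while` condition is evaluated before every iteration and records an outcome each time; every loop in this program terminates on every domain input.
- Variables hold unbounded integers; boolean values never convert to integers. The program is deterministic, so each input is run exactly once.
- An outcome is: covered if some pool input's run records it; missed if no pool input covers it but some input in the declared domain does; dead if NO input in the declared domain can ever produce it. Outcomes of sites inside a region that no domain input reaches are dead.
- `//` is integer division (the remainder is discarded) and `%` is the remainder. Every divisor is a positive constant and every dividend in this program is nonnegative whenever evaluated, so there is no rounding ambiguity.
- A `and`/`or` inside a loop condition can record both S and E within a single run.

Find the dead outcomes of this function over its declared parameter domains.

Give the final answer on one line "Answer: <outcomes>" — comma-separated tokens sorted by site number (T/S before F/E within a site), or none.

exhaustive pass over the 108-input domain:
  B1=T: no domain input ever produces it -> dead
  B2=E: no domain input ever produces it -> dead
  reachable outcomes have witnesses, e.g. B1=F (e.g. n=-2, u=-3, v=0), B2=S (e.g. n=-2, u=-3, v=0), B3=T (e.g. n=-2, u=-3, v=0), B3=F (e.g. n=0, u=-2, v=1)

Answer: B1=T, B2=E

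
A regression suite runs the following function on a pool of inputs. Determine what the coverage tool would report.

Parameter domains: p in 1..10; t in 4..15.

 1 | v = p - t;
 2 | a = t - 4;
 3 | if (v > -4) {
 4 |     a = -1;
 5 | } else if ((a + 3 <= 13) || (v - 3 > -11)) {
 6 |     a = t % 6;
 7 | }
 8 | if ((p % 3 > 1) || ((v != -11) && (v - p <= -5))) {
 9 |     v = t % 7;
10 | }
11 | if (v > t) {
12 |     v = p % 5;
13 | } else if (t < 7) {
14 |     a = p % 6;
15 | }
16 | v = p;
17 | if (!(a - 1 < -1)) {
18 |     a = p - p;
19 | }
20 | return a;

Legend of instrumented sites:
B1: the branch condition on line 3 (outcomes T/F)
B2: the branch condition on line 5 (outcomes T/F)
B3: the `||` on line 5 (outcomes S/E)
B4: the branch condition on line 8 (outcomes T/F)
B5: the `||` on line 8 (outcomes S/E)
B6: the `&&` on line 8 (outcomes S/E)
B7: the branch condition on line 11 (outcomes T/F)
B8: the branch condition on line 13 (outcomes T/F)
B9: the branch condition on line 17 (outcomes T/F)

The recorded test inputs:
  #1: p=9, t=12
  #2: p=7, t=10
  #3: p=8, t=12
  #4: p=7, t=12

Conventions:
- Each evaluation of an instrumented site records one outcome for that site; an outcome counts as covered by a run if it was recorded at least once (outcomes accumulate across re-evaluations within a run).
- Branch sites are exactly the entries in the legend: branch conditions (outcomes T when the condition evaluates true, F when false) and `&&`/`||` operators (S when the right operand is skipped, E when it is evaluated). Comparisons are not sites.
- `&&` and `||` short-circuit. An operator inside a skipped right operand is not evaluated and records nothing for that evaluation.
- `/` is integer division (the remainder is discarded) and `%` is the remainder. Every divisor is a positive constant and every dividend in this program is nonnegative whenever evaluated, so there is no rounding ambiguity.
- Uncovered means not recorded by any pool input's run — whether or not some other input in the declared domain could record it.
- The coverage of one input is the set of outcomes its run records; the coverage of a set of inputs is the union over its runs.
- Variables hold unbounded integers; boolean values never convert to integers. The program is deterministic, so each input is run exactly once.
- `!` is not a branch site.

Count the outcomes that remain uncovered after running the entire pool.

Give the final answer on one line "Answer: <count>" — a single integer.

#1 (p=9, t=12) -> covered: B1=T, B4=T, B5=E, B6=E, B7=F, B8=F, B9=F
#2 (p=7, t=10) -> covered: B1=T, B4=T, B5=E, B6=E, B7=F, B8=F, B9=F
#3 (p=8, t=12) -> covered: B1=F, B2=T, B3=S, B4=T, B5=S, B7=F, B8=F, B9=T
#4 (p=7, t=12) -> covered: B1=F, B2=T, B3=S, B4=T, B5=E, B6=E, B7=F, B8=F, B9=T
union over the pool: B1=T, B1=F, B2=T, B3=S, B4=T, B5=S, B5=E, B6=E, B7=F, B8=F, B9=T, B9=F
uncovered (6 of 18): B2=F, B3=E, B4=F, B6=S, B7=T, B8=T

Answer: 6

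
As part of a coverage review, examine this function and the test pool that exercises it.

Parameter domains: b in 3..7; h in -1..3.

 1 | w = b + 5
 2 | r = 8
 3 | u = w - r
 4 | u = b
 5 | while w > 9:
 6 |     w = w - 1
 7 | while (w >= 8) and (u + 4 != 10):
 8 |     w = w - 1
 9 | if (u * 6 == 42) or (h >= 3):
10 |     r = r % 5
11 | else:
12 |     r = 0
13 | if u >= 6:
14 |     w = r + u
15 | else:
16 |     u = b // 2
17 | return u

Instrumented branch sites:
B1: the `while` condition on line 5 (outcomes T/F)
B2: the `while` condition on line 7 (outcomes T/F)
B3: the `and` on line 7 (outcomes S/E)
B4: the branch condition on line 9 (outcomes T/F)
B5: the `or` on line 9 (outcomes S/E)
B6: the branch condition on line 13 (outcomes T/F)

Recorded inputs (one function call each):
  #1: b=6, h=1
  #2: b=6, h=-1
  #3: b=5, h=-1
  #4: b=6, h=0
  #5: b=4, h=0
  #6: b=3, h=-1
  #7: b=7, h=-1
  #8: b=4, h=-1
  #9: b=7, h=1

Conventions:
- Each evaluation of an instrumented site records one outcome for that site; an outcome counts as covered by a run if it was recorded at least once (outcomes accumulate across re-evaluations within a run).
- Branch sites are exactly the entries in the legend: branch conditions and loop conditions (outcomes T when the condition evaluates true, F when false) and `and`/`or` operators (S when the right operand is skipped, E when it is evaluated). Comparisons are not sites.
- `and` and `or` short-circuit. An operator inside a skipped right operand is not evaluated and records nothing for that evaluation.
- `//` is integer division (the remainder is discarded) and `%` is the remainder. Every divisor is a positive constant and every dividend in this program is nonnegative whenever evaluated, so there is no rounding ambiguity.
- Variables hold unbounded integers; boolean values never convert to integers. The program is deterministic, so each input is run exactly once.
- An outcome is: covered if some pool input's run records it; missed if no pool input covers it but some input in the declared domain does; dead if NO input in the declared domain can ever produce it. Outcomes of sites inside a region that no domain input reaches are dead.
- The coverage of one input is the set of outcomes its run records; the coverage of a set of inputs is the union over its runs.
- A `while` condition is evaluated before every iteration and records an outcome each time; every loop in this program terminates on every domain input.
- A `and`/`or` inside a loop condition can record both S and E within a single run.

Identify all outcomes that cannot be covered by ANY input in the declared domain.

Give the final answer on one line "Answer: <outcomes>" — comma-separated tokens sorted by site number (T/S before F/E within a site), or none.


sweeping the full domain (25 inputs) for each outcome:
  reachable outcomes have witnesses, e.g. B1=T (e.g. b=5, h=-1), B1=F (e.g. b=3, h=-1), B2=T (e.g. b=3, h=-1), B2=F (e.g. b=3, h=-1)
Answer: none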